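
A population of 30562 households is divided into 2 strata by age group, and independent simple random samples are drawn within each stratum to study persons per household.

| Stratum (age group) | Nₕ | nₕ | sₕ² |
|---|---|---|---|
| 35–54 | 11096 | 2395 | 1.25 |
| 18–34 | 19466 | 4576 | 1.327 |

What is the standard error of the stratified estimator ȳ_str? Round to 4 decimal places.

0.0120

Var(ȳ_str) = Σₕ Wₕ²(1 − fₕ)sₕ²/nₕ with Wₕ = Nₕ/N, N = 30562.
35–54: Wₕ = 0.36306524; term = 0.36306524²·(1 − 0.21584355)·1.25/2395 = 5.3948152 × 10^-5.
18–34: Wₕ = 0.63693476; term = 0.63693476²·(1 − 0.23507654)·1.327/4576 = 8.9989695 × 10^-5.
Sum = 1.4393785 × 10^-4.
SE = √(1.4393785 × 10^-4) = 0.0120.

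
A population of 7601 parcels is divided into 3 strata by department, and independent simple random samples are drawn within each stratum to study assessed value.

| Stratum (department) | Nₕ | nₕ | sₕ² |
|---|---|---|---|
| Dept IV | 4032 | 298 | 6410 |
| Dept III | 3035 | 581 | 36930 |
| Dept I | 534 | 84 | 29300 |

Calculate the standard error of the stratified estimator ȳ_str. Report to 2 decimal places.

Var(ȳ_str) = Σₕ Wₕ²(1 − fₕ)sₕ²/nₕ with Wₕ = Nₕ/N, N = 7601.
Dept IV: Wₕ = 0.53045652; term = 0.53045652²·(1 − 0.07390873)·6410/298 = 5.6052519.
Dept III: Wₕ = 0.39928957; term = 0.39928957²·(1 − 0.19143328)·36930/581 = 8.1939812.
Dept I: Wₕ = 0.07025391; term = 0.07025391²·(1 − 0.15730337)·29300/84 = 1.4507769.
Sum = 15.25001.
SE = √(15.25001) = 3.91.

3.91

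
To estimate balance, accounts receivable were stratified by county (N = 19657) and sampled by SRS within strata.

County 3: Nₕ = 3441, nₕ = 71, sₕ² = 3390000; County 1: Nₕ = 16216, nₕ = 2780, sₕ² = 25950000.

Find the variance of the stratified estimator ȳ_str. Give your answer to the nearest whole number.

Var(ȳ_str) = Σₕ Wₕ²(1 − fₕ)sₕ²/nₕ with Wₕ = Nₕ/N, N = 19657.
County 3: Wₕ = 0.17505214; term = 0.17505214²·(1 − 0.02063354)·3390000/71 = 1432.9184.
County 1: Wₕ = 0.82494786; term = 0.82494786²·(1 − 0.17143562)·25950000/2780 = 5263.466.
Sum = 6696.3844.

6696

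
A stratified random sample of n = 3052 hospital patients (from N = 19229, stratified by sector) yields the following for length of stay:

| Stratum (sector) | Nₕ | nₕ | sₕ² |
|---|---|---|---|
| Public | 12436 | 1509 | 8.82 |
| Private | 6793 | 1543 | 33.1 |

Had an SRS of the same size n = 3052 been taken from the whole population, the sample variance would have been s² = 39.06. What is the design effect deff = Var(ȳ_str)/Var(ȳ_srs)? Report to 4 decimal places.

0.3917

Var(ȳ_str) = Σ Wₕ²(1−fₕ)sₕ²/nₕ with Wₕ = Nₕ/19229:
  Public: (12436/19229)²·(1−1509/12436)·8.82/1509 = 0.0021480659
  Private: (6793/19229)²·(1−1543/6793)·33.1/1543 = 0.0020690433
  → Var(ȳ_str) = 0.0042171092.
Var(ȳ_srs) = (1 − 3052/19229)·39.06/3052 = 0.010766858.
deff = 0.0042171092 / 0.010766858 = 0.3917.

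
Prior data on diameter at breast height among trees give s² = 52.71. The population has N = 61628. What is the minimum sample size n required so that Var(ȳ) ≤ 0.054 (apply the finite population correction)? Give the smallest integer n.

961

Without fpc, n₀ = s²/D = 52.71/0.054 = 976.1111.
With fpc, (1 − n/N)·s²/n ≤ D requires n ≥ n₀/(1 + n₀/N) = 976.1111/(1 + 976.1111/61628) = 960.8918.
Rounding up, n = 961.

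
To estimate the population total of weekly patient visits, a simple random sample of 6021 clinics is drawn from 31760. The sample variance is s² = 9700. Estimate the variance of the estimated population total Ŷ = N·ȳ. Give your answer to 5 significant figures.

Var(Ŷ) = N²·Var(ȳ) = N²·(1 − n/N)·s²/n.
f = 6021/31760 = 0.18957809; Var(ȳ) = 0.81042191·9700/6021 = 1.3056125.
Var(Ŷ) = 31760² · 1.3056125 = 1.3169682 × 10^9.

1.3170 × 10^9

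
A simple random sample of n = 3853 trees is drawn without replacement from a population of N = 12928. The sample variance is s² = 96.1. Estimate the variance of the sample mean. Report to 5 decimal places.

Under SRS without replacement, Var(ȳ) = (1 − f)·s²/n with f = n/N = 3853/12928 = 0.29803527.
Var(ȳ) = (1 − 0.29803527)·96.1/3853 = 0.70196473·0.024941604 = 0.017508126.

0.01751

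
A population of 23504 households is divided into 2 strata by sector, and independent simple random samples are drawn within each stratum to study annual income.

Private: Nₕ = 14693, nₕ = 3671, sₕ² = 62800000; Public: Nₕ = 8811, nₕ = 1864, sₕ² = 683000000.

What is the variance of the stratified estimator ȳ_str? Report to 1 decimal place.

Var(ȳ_str) = Σₕ Wₕ²(1 − fₕ)sₕ²/nₕ with Wₕ = Nₕ/N, N = 23504.
Private: Wₕ = 0.62512764; term = 0.62512764²·(1 − 0.24984687)·62800000/3671 = 5014.9036.
Public: Wₕ = 0.37487236; term = 0.37487236²·(1 − 0.21155374)·683000000/1864 = 40598.851.
Sum = 45613.755.

45613.8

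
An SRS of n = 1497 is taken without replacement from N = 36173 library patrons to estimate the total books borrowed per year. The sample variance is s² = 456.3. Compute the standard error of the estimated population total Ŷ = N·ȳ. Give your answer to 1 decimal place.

19553.3

Var(Ŷ) = N²·Var(ȳ) = N²·(1 − n/N)·s²/n.
f = 1497/36173 = 0.04138446; Var(ȳ) = 0.95861554·456.3/1497 = 0.29219524.
Var(Ŷ) = 36173² · 0.29219524 = 3.8233336 × 10^8.
SE(Ŷ) = √(3.8233336 × 10^8) = 19553.3.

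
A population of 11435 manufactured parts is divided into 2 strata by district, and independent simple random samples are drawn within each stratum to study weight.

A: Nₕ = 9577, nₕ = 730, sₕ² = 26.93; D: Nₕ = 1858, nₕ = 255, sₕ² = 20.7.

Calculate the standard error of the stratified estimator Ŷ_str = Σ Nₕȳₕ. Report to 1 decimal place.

Var(Ŷ_str) = Σₕ Nₕ²(1 − fₕ)sₕ²/nₕ.
A: 9577²·(1 − 730/9577)·26.93/730 = 3.1256404 × 10^6.
D: 1858²·(1 − 255/1858)·20.7/255 = 241773.89.
Sum = 3.3674143 × 10^6.
SE = √(3.3674143 × 10^6) = 1835.1.

1835.1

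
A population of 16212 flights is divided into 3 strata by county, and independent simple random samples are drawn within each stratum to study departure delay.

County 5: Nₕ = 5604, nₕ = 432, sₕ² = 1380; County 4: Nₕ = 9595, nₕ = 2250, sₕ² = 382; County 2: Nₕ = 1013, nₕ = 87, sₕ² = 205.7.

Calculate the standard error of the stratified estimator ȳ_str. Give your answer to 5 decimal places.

0.63737

Var(ȳ_str) = Σₕ Wₕ²(1 − fₕ)sₕ²/nₕ with Wₕ = Nₕ/N, N = 16212.
County 5: Wₕ = 0.34566987; term = 0.34566987²·(1 − 0.07708779)·1380/432 = 0.35227254.
County 4: Wₕ = 0.59184555; term = 0.59184555²·(1 − 0.23449713)·382/2250 = 0.045524421.
County 2: Wₕ = 0.06248458; term = 0.06248458²·(1 − 0.08588351)·205.7/87 = 0.0084384422.
Sum = 0.4062354.
SE = √(0.4062354) = 0.63737.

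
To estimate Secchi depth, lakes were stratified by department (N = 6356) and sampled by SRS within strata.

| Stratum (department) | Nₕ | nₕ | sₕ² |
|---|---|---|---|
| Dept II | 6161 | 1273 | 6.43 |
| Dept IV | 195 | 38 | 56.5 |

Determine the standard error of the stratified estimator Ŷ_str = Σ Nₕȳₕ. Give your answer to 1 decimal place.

Var(Ŷ_str) = Σₕ Nₕ²(1 − fₕ)sₕ²/nₕ.
Dept II: 6161²·(1 − 1273/6161)·6.43/1273 = 152112.52.
Dept IV: 195²·(1 − 38/195)·56.5/38 = 45519.671.
Sum = 197632.19.
SE = √(197632.19) = 444.6.

444.6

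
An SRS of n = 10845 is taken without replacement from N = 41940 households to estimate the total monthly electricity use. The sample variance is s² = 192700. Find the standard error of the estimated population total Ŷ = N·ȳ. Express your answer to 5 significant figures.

Var(Ŷ) = N²·Var(ȳ) = N²·(1 − n/N)·s²/n.
f = 10845/41940 = 0.25858369; Var(ȳ) = 0.74141631·192700/10845 = 13.173898.
Var(Ŷ) = 41940² · 13.173898 = 2.3172407 × 10^10.
SE(Ŷ) = √(2.3172407 × 10^10) = 152220.

152220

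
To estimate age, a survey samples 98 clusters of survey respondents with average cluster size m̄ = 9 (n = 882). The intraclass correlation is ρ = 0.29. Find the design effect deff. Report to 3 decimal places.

3.320

deff = 1 + (9 − 1)·0.29 = 1 + 2.32 = 3.32.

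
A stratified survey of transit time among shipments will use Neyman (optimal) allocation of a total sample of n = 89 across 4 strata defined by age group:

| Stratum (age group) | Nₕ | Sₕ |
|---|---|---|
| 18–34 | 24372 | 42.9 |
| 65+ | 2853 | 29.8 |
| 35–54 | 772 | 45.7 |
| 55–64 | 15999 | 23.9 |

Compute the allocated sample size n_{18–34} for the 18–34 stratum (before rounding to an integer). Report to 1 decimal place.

60.1

Neyman allocation: nₕ = n·NₕSₕ / Σⱼ NⱼSⱼ.
Σ NⱼSⱼ = 24372·42.9 + 2853·29.8 + 772·45.7 + 15999·23.9 = 1.5482347 × 10^6.
n_{18–34} = 89·24372·42.9 / (1.5482347 × 10^6) = 60.1.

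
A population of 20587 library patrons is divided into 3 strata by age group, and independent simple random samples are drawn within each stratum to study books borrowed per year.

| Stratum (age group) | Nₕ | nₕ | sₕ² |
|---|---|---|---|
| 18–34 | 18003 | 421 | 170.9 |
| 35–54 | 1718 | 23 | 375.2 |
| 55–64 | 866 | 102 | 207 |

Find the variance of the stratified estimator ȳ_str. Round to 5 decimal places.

0.41842

Var(ȳ_str) = Σₕ Wₕ²(1 − fₕ)sₕ²/nₕ with Wₕ = Nₕ/N, N = 20587.
18–34: Wₕ = 0.87448390; term = 0.87448390²·(1 − 0.02338499)·170.9/421 = 0.30317054.
35–54: Wₕ = 0.08345072; term = 0.08345072²·(1 − 0.01338766)·375.2/23 = 0.11208351.
55–64: Wₕ = 0.04206538; term = 0.04206538²·(1 − 0.11778291)·207/102 = 0.0031680738.
Sum = 0.41842212.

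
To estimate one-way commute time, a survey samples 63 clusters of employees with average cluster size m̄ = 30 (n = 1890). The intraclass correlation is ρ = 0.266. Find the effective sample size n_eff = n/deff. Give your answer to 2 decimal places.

216.89

deff = 1 + (30 − 1)·0.266 = 1 + 7.714 = 8.714.
n_eff = 1890 / 8.714 = 216.89.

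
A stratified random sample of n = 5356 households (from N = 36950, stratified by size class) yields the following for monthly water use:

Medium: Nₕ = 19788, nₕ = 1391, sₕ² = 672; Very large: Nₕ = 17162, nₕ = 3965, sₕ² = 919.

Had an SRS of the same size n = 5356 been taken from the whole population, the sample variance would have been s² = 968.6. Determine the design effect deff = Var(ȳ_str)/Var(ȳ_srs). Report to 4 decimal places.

Var(ȳ_str) = Σ Wₕ²(1−fₕ)sₕ²/nₕ with Wₕ = Nₕ/36950:
  Medium: (19788/36950)²·(1−1391/19788)·672/1391 = 0.12881373
  Very large: (17162/36950)²·(1−3965/17162)·919/3965 = 0.038449133
  → Var(ȳ_str) = 0.16726286.
Var(ȳ_srs) = (1 − 5356/36950)·968.6/5356 = 0.15463011.
deff = 0.16726286 / 0.15463011 = 1.0817.

1.0817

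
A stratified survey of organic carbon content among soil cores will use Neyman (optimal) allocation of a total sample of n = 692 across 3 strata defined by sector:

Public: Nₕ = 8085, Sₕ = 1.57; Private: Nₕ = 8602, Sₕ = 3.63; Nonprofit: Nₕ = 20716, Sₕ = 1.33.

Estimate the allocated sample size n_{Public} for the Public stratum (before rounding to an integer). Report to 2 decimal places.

122.90

Neyman allocation: nₕ = n·NₕSₕ / Σⱼ NⱼSⱼ.
Σ NⱼSⱼ = 8085·1.57 + 8602·3.63 + 20716·1.33 = 71470.99.
n_{Public} = 692·8085·1.57 / 71470.99 = 122.90.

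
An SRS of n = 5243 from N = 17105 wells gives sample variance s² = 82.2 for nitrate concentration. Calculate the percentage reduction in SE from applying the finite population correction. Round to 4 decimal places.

16.7245

f = n/N = 5243/17105 = 0.30651856.
SE_no-fpc = √(s²/n) = 0.12521201; SE_fpc = √((1−f)s²/n) = 0.10427097.
Ratio = √(1−f) = 0.83275533. Reduction = 100·(1 − 0.83275533) = 16.7245%.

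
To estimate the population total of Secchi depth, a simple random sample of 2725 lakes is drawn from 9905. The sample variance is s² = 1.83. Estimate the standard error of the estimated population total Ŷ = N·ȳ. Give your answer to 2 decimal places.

218.54

Var(Ŷ) = N²·Var(ȳ) = N²·(1 − n/N)·s²/n.
f = 2725/9905 = 0.27511358; Var(ȳ) = 0.72488642·1.83/2725 = 4.8680446 × 10^-4.
Var(Ŷ) = 9905² · (4.8680446 × 10^-4) = 47759.911.
SE(Ŷ) = √(47759.911) = 218.54.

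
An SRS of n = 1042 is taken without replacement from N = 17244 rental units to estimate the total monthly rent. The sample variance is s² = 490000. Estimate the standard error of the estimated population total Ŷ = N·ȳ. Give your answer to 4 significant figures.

362500

Var(Ŷ) = N²·Var(ȳ) = N²·(1 − n/N)·s²/n.
f = 1042/17244 = 0.06042682; Var(ȳ) = 0.93957318·490000/1042 = 441.83384.
Var(Ŷ) = 17244² · 441.83384 = 1.3138174 × 10^11.
SE(Ŷ) = √(1.3138174 × 10^11) = 362500.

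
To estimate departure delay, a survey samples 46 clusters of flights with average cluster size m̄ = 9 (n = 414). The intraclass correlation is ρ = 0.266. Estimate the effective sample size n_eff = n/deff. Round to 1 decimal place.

deff = 1 + (9 − 1)·0.266 = 1 + 2.128 = 3.128.
n_eff = 414 / 3.128 = 132.4.

132.4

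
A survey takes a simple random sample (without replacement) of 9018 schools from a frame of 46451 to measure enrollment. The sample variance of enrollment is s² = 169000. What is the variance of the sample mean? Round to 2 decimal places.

15.10

Under SRS without replacement, Var(ȳ) = (1 − f)·s²/n with f = n/N = 9018/46451 = 0.19414006.
Var(ȳ) = (1 − 0.19414006)·169000/9018 = 0.80585994·18.740297 = 15.102055.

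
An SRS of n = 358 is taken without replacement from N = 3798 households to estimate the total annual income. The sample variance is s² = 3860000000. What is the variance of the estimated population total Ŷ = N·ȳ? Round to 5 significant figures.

Var(Ŷ) = N²·Var(ȳ) = N²·(1 − n/N)·s²/n.
f = 358/3798 = 0.09426014; Var(ȳ) = 0.90573986·3860000000/358 = 9.7657985 × 10^6.
Var(Ŷ) = 3798² · (9.7657985 × 10^6) = 1.4086973 × 10^14.

1.4087 × 10^14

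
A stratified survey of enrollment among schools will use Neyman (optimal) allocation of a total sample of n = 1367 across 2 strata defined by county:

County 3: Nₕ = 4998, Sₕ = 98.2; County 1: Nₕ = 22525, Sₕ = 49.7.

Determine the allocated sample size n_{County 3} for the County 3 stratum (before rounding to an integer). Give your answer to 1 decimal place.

Neyman allocation: nₕ = n·NₕSₕ / Σⱼ NⱼSⱼ.
Σ NⱼSⱼ = 4998·98.2 + 22525·49.7 = 1.6102961 × 10^6.
n_{County 3} = 1367·4998·98.2 / (1.6102961 × 10^6) = 416.6.

416.6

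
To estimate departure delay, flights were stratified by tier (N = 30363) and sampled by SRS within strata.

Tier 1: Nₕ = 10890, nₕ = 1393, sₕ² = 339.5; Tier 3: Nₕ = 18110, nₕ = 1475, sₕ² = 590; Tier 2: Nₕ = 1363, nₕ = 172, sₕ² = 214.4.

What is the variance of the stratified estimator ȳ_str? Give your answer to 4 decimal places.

0.1602

Var(ȳ_str) = Σₕ Wₕ²(1 − fₕ)sₕ²/nₕ with Wₕ = Nₕ/N, N = 30363.
Tier 1: Wₕ = 0.35866021; term = 0.35866021²·(1 − 0.12791552)·339.5/1393 = 0.027340951.
Tier 3: Wₕ = 0.59644963; term = 0.59644963²·(1 − 0.08144671)·590/1475 = 0.13071092.
Tier 2: Wₕ = 0.04489016; term = 0.04489016²·(1 − 0.12619222)·214.4/172 = 0.0021948993.
Sum = 0.16024677.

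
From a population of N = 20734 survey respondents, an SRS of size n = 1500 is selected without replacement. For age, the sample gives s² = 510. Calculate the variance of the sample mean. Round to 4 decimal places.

Under SRS without replacement, Var(ȳ) = (1 − f)·s²/n with f = n/N = 1500/20734 = 0.07234494.
Var(ȳ) = (1 − 0.07234494)·510/1500 = 0.92765506·0.34 = 0.31540272.

0.3154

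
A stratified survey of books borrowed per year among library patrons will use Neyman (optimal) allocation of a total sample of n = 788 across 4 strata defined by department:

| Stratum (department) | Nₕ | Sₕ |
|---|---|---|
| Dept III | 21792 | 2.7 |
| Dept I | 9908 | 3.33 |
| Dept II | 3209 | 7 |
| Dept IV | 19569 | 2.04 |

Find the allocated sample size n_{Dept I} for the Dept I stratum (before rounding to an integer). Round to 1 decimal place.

168.6

Neyman allocation: nₕ = n·NₕSₕ / Σⱼ NⱼSⱼ.
Σ NⱼSⱼ = 21792·2.7 + 9908·3.33 + 3209·7 + 19569·2.04 = 154215.8.
n_{Dept I} = 788·9908·3.33 / 154215.8 = 168.6.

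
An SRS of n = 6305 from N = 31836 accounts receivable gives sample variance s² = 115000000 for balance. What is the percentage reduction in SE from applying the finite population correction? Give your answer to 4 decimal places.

f = n/N = 6305/31836 = 0.19804624.
SE_no-fpc = √(s²/n) = 135.05367; SE_fpc = √((1−f)s²/n) = 120.94308.
Ratio = √(1−f) = 0.89551871. Reduction = 100·(1 − 0.89551871) = 10.4481%.

10.4481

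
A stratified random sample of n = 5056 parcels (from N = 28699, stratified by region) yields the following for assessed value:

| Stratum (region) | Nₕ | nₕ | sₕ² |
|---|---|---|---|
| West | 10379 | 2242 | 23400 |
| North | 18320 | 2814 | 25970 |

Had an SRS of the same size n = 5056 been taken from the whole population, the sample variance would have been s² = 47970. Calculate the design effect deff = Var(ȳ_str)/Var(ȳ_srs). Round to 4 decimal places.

Var(ȳ_str) = Σ Wₕ²(1−fₕ)sₕ²/nₕ with Wₕ = Nₕ/28699:
  West: (10379/28699)²·(1−2242/10379)·23400/2242 = 1.0702039
  North: (18320/28699)²·(1−2814/18320)·25970/2814 = 3.1830215
  → Var(ȳ_str) = 4.2532254.
Var(ȳ_srs) = (1 − 5056/28699)·47970/5056 = 7.8162505.
deff = 4.2532254 / 7.8162505 = 0.5442.

0.5442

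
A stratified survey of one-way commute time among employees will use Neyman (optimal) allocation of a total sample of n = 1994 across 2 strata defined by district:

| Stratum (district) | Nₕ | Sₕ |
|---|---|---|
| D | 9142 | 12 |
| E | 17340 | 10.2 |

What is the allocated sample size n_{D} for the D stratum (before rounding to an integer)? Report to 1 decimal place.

763.3

Neyman allocation: nₕ = n·NₕSₕ / Σⱼ NⱼSⱼ.
Σ NⱼSⱼ = 9142·12 + 17340·10.2 = 286572.
n_{D} = 1994·9142·12 / 286572 = 763.3.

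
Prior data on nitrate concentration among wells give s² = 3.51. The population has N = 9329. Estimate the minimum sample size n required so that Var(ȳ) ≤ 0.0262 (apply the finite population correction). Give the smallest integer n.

133

Without fpc, n₀ = s²/D = 3.51/0.0262 = 133.9695.
With fpc, (1 − n/N)·s²/n ≤ D requires n ≥ n₀/(1 + n₀/N) = 133.9695/(1 + 133.9695/9329) = 132.0729.
Rounding up, n = 133.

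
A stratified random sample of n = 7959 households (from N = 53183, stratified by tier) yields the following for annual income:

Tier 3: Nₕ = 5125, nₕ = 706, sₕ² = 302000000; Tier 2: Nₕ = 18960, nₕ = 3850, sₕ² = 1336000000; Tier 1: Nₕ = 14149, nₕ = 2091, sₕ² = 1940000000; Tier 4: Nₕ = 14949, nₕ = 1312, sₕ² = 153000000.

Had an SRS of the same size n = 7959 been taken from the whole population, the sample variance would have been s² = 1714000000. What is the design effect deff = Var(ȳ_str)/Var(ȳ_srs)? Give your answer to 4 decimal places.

0.5621

Var(ȳ_str) = Σ Wₕ²(1−fₕ)sₕ²/nₕ with Wₕ = Nₕ/53183:
  Tier 3: (5125/53183)²·(1−706/5125)·302000000/706 = 3425.1094
  Tier 2: (18960/53183)²·(1−3850/18960)·1336000000/3850 = 35148.182
  Tier 1: (14149/53183)²·(1−2091/14149)·1940000000/2091 = 55963.267
  Tier 4: (14949/53183)²·(1−1312/14949)·153000000/1312 = 8405.1006
  → Var(ȳ_str) = 102941.66.
Var(ȳ_srs) = (1 − 7959/53183)·1714000000/7959 = 183125.34.
deff = 102941.66 / 183125.34 = 0.5621.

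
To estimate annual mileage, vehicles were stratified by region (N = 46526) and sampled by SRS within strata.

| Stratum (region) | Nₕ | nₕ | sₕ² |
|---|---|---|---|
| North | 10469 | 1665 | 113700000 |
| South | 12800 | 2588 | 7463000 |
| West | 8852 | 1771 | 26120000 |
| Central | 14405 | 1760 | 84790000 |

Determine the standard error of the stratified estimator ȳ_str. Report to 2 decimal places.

Var(ȳ_str) = Σₕ Wₕ²(1 − fₕ)sₕ²/nₕ with Wₕ = Nₕ/N, N = 46526.
North: Wₕ = 0.22501397; term = 0.22501397²·(1 − 0.15904098)·113700000/1665 = 2907.6359.
South: Wₕ = 0.27511499; term = 0.27511499²·(1 − 0.20218750)·7463000/2588 = 174.13197.
West: Wₕ = 0.19025921; term = 0.19025921²·(1 − 0.20006778)·26120000/1771 = 427.07011.
Central: Wₕ = 0.30961183; term = 0.30961183²·(1 − 0.12217980)·84790000/1760 = 4053.8963.
Sum = 7562.7343.
SE = √(7562.7343) = 86.96.

86.96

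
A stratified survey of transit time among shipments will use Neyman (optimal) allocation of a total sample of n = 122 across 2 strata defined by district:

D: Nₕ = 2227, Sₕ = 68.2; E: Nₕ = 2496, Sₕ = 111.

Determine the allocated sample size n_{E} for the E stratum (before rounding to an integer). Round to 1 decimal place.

78.8

Neyman allocation: nₕ = n·NₕSₕ / Σⱼ NⱼSⱼ.
Σ NⱼSⱼ = 2227·68.2 + 2496·111 = 428937.4.
n_{E} = 122·2496·111 / 428937.4 = 78.8.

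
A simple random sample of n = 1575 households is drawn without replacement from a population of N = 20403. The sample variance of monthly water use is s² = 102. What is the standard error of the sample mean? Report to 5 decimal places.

0.24446

Under SRS without replacement, Var(ȳ) = (1 − f)·s²/n with f = n/N = 1575/20403 = 0.07719453.
Var(ȳ) = (1 − 0.07719453)·102/1575 = 0.92280547·0.064761905 = 0.05976264.
SE(ȳ) = √(0.05976264) = 0.24446.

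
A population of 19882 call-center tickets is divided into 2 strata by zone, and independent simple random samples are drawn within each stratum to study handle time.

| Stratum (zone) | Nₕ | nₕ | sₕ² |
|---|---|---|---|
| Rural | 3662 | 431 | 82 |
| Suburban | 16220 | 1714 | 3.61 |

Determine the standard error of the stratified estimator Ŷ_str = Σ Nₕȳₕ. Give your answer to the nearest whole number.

Var(Ŷ_str) = Σₕ Nₕ²(1 − fₕ)sₕ²/nₕ.
Rural: 3662²·(1 − 431/3662)·82/431 = 2.2510849 × 10^6.
Suburban: 16220²·(1 − 1714/16220)·3.61/1714 = 495558.47.
Sum = 2.7466434 × 10^6.
SE = √(2.7466434 × 10^6) = 1657.

1657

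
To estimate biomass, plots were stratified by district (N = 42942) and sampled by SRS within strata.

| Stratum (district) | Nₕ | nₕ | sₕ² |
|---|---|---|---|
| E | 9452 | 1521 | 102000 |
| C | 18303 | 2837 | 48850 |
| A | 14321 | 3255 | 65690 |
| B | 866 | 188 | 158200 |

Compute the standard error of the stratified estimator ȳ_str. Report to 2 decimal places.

2.72

Var(ȳ_str) = Σₕ Wₕ²(1 − fₕ)sₕ²/nₕ with Wₕ = Nₕ/N, N = 42942.
E: Wₕ = 0.22011085; term = 0.22011085²·(1 − 0.16091832)·102000/1521 = 2.7262023.
C: Wₕ = 0.42622607; term = 0.42622607²·(1 − 0.15500191)·48850/2837 = 2.6432667.
A: Wₕ = 0.33349634; term = 0.33349634²·(1 − 0.22728860)·65690/3255 = 1.7343939.
B: Wₕ = 0.02016674; term = 0.02016674²·(1 − 0.21709007)·158200/188 = 0.26793638.
Sum = 7.3717993.
SE = √(7.3717993) = 2.72.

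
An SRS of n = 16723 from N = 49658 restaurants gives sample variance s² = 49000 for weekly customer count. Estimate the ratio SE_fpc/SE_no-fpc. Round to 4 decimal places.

0.8144

f = n/N = 16723/49658 = 0.33676346.
SE_no-fpc = √(s²/n) = 1.7117524; SE_fpc = √((1−f)s²/n) = 1.3940398.
Ratio = √(1−f) = 0.81439336.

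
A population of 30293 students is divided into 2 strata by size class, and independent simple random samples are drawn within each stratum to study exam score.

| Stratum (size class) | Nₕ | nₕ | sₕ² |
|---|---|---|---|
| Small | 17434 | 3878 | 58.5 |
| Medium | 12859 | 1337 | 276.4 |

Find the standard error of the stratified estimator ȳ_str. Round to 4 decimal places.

0.1930

Var(ȳ_str) = Σₕ Wₕ²(1 − fₕ)sₕ²/nₕ with Wₕ = Nₕ/N, N = 30293.
Small: Wₕ = 0.57551249; term = 0.57551249²·(1 − 0.22243891)·58.5/3878 = 0.0038850096.
Medium: Wₕ = 0.42448751; term = 0.42448751²·(1 − 0.10397387)·276.4/1337 = 0.033377755.
Sum = 0.037262765.
SE = √(0.037262765) = 0.1930.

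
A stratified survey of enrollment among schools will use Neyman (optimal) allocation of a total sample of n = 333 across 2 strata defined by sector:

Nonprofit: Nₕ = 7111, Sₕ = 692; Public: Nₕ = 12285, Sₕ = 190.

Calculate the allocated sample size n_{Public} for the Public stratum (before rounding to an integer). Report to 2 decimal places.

107.14

Neyman allocation: nₕ = n·NₕSₕ / Σⱼ NⱼSⱼ.
Σ NⱼSⱼ = 7111·692 + 12285·190 = 7.254962 × 10^6.
n_{Public} = 333·12285·190 / (7.254962 × 10^6) = 107.14.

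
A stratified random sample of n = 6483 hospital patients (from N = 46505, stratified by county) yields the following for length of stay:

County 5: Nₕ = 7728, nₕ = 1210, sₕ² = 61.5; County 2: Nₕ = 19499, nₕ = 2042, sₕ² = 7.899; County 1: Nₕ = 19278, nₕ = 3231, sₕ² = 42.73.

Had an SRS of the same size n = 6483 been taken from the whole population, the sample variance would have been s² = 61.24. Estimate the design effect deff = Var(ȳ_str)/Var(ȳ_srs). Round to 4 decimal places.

0.4532

Var(ȳ_str) = Σ Wₕ²(1−fₕ)sₕ²/nₕ with Wₕ = Nₕ/46505:
  County 5: (7728/46505)²·(1−1210/7728)·61.5/1210 = 0.0011837825
  County 2: (19499/46505)²·(1−2042/19499)·7.899/2042 = 6.0883419 × 10^-4
  County 1: (19278/46505)²·(1−3231/19278)·42.73/3231 = 0.0018917009
  → Var(ȳ_str) = 0.0036843176.
Var(ȳ_srs) = (1 − 6483/46505)·61.24/6483 = 0.0081293964.
deff = 0.0036843176 / 0.0081293964 = 0.4532.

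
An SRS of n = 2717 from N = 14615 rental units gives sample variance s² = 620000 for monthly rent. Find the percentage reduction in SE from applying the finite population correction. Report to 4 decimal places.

9.7728

f = n/N = 2717/14615 = 0.18590489.
SE_no-fpc = √(s²/n) = 15.106054; SE_fpc = √((1−f)s²/n) = 13.629772.
Ratio = √(1−f) = 0.90227219. Reduction = 100·(1 − 0.90227219) = 9.7728%.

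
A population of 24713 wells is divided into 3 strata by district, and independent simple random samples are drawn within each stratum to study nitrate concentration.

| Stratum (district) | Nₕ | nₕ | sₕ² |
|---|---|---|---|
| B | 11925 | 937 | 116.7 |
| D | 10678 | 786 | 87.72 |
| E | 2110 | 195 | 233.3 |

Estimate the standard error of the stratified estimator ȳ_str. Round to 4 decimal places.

Var(ȳ_str) = Σₕ Wₕ²(1 − fₕ)sₕ²/nₕ with Wₕ = Nₕ/N, N = 24713.
B: Wₕ = 0.48253955; term = 0.48253955²·(1 − 0.07857442)·116.7/937 = 0.026721287.
D: Wₕ = 0.43208028; term = 0.43208028²·(1 − 0.07360929)·87.72/786 = 0.01930186.
E: Wₕ = 0.08538016; term = 0.08538016²·(1 − 0.09241706)·233.3/195 = 0.0079155377.
Sum = 0.053938685.
SE = √(0.053938685) = 0.2322.

0.2322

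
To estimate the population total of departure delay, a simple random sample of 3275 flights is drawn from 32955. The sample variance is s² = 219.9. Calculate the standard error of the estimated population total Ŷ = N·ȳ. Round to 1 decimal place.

8104.0

Var(Ŷ) = N²·Var(ȳ) = N²·(1 − n/N)·s²/n.
f = 3275/32955 = 0.09937794; Var(ȳ) = 0.90062206·219.9/3275 = 0.060472303.
Var(Ŷ) = 32955² · 0.060472303 = 6.5674858 × 10^7.
SE(Ŷ) = √(6.5674858 × 10^7) = 8104.0.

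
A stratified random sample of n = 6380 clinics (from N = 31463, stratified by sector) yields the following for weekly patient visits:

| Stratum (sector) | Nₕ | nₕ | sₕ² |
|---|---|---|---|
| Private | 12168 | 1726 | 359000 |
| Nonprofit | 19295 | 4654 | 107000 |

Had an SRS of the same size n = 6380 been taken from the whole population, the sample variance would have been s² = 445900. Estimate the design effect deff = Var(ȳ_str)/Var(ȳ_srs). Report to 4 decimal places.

0.5969

Var(ȳ_str) = Σ Wₕ²(1−fₕ)sₕ²/nₕ with Wₕ = Nₕ/31463:
  Private: (12168/31463)²·(1−1726/12168)·359000/1726 = 26.69662
  Nonprofit: (19295/31463)²·(1−4654/19295)·107000/4654 = 6.5610396
  → Var(ȳ_str) = 33.25766.
Var(ȳ_srs) = (1 − 6380/31463)·445900/6380 = 55.71808.
deff = 33.25766 / 55.71808 = 0.5969.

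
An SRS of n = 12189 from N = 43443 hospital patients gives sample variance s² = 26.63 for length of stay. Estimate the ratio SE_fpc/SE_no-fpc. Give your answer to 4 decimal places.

f = n/N = 12189/43443 = 0.28057455.
SE_no-fpc = √(s²/n) = 0.046741382; SE_fpc = √((1−f)s²/n) = 0.03964555.
Ratio = √(1−f) = 0.84818952.

0.8482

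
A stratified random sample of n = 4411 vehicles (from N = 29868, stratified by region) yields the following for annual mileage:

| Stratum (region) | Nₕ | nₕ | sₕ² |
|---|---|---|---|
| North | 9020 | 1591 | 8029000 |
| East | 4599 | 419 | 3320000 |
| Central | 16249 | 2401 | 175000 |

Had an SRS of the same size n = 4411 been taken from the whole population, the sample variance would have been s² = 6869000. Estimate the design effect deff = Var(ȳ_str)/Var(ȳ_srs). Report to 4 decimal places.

0.4281

Var(ȳ_str) = Σ Wₕ²(1−fₕ)sₕ²/nₕ with Wₕ = Nₕ/29868:
  North: (9020/29868)²·(1−1591/9020)·8029000/1591 = 379.06692
  East: (4599/29868)²·(1−419/4599)·3320000/419 = 170.74636
  Central: (16249/29868)²·(1−2401/16249)·175000/2401 = 18.384308
  → Var(ȳ_str) = 568.19759.
Var(ȳ_srs) = (1 − 4411/29868)·6869000/4411 = 1327.2647.
deff = 568.19759 / 1327.2647 = 0.4281.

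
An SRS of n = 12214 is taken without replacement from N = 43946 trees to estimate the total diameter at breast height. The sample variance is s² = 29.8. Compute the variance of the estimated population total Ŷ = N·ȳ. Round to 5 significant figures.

Var(Ŷ) = N²·Var(ȳ) = N²·(1 − n/N)·s²/n.
f = 12214/43946 = 0.27793201; Var(ȳ) = 0.72206799·29.8/12214 = 0.0017617182.
Var(Ŷ) = 43946² · 0.0017617182 = 3.4023199 × 10^6.

3.4023 × 10^6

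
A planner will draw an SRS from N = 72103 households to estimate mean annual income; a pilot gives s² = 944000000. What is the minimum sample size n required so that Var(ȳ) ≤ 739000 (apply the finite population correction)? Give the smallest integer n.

Without fpc, n₀ = s²/D = 944000000/739000 = 1277.4019.
With fpc, (1 − n/N)·s²/n ≤ D requires n ≥ n₀/(1 + n₀/N) = 1277.4019/(1 + 1277.4019/72103) = 1255.1650.
Rounding up, n = 1256.

1256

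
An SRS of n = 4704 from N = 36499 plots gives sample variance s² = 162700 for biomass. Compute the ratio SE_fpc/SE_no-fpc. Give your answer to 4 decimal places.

0.9333

f = n/N = 4704/36499 = 0.12888024.
SE_no-fpc = √(s²/n) = 5.8811211; SE_fpc = √((1−f)s²/n) = 5.4890736.
Ratio = √(1−f) = 0.93333796.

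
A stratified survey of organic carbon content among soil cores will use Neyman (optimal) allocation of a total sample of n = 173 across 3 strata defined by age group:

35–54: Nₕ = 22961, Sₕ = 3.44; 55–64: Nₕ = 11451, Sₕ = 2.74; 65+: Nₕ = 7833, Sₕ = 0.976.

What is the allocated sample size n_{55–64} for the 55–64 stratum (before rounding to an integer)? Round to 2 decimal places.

46.00

Neyman allocation: nₕ = n·NₕSₕ / Σⱼ NⱼSⱼ.
Σ NⱼSⱼ = 22961·3.44 + 11451·2.74 + 7833·0.976 = 118006.59.
n_{55–64} = 173·11451·2.74 / 118006.59 = 46.00.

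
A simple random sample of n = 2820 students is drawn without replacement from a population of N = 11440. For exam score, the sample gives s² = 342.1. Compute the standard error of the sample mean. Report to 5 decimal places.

Under SRS without replacement, Var(ȳ) = (1 − f)·s²/n with f = n/N = 2820/11440 = 0.24650350.
Var(ȳ) = (1 − 0.24650350)·342.1/2820 = 0.75349650·0.12131206 = 0.091408211.
SE(ȳ) = √(0.091408211) = 0.30234.

0.30234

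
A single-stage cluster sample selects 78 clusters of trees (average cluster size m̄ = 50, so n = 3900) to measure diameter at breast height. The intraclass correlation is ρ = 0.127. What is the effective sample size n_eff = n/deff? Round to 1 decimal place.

539.9

deff = 1 + (50 − 1)·0.127 = 1 + 6.223 = 7.223.
n_eff = 3900 / 7.223 = 539.9.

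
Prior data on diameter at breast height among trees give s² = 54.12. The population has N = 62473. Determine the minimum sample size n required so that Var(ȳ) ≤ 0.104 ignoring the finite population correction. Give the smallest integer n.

Without fpc, n₀ = s²/D = 54.12/0.104 = 520.3846.
Rounding up, n = 521.

521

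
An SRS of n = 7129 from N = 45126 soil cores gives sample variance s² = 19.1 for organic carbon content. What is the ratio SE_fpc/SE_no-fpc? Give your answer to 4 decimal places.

f = n/N = 7129/45126 = 0.15797988.
SE_no-fpc = √(s²/n) = 0.051760966; SE_fpc = √((1−f)s²/n) = 0.047496719.
Ratio = √(1−f) = 0.91761654.

0.9176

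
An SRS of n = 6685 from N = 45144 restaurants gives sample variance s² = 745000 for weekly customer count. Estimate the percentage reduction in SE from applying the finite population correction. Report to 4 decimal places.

f = n/N = 6685/45144 = 0.14808169.
SE_no-fpc = √(s²/n) = 10.556682; SE_fpc = √((1−f)s²/n) = 9.7437561.
Ratio = √(1−f) = 0.92299421. Reduction = 100·(1 − 0.92299421) = 7.7006%.

7.7006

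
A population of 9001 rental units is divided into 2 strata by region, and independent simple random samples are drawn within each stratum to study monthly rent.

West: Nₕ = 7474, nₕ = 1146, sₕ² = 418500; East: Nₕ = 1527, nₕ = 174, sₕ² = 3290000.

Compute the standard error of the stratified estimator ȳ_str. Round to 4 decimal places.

26.3695

Var(ȳ_str) = Σₕ Wₕ²(1 − fₕ)sₕ²/nₕ with Wₕ = Nₕ/N, N = 9001.
West: Wₕ = 0.83035218; term = 0.83035218²·(1 − 0.15333155)·418500/1146 = 213.18119.
East: Wₕ = 0.16964782; term = 0.16964782²·(1 − 0.11394892)·3290000/174 = 482.17197.
Sum = 695.35316.
SE = √(695.35316) = 26.3695.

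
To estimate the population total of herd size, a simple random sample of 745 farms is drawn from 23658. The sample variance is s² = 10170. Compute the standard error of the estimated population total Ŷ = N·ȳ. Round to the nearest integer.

Var(Ŷ) = N²·Var(ȳ) = N²·(1 − n/N)·s²/n.
f = 745/23658 = 0.03149040; Var(ȳ) = 0.96850960·10170/745 = 13.221131.
Var(Ŷ) = 23658² · 13.221131 = 7.3998798 × 10^9.
SE(Ŷ) = √(7.3998798 × 10^9) = 86023.

86023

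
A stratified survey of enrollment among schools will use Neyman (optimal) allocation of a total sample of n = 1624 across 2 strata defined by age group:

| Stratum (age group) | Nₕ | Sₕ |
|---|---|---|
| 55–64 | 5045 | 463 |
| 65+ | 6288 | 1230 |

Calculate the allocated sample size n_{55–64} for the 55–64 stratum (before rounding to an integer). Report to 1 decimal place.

376.7

Neyman allocation: nₕ = n·NₕSₕ / Σⱼ NⱼSⱼ.
Σ NⱼSⱼ = 5045·463 + 6288·1230 = 1.0070075 × 10^7.
n_{55–64} = 1624·5045·463 / (1.0070075 × 10^7) = 376.7.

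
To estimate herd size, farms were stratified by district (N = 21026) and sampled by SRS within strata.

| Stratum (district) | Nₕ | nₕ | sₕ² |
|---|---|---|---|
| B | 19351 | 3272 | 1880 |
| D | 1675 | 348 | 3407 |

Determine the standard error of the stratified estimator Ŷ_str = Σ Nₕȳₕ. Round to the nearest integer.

Var(Ŷ_str) = Σₕ Nₕ²(1 − fₕ)sₕ²/nₕ.
B: 19351²·(1 − 3272/19351)·1880/3272 = 1.7877509 × 10^8.
D: 1675²·(1 − 348/1675)·3407/348 = 2.1760989 × 10^7.
Sum = 2.0053608 × 10^8.
SE = √(2.0053608 × 10^8) = 14161.

14161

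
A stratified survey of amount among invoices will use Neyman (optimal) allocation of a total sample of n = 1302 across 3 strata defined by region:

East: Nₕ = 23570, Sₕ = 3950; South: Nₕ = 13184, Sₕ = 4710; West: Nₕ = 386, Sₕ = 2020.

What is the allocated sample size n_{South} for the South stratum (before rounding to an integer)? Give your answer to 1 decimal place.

Neyman allocation: nₕ = n·NₕSₕ / Σⱼ NⱼSⱼ.
Σ NⱼSⱼ = 23570·3950 + 13184·4710 + 386·2020 = 1.5597786 × 10^8.
n_{South} = 1302·13184·4710 / (1.5597786 × 10^8) = 518.3.

518.3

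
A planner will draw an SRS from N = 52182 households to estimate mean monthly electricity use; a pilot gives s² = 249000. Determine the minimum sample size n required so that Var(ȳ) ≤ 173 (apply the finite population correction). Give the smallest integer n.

Without fpc, n₀ = s²/D = 249000/173 = 1439.3064.
With fpc, (1 − n/N)·s²/n ≤ D requires n ≥ n₀/(1 + n₀/N) = 1439.3064/(1 + 1439.3064/52182) = 1400.6724.
Rounding up, n = 1401.

1401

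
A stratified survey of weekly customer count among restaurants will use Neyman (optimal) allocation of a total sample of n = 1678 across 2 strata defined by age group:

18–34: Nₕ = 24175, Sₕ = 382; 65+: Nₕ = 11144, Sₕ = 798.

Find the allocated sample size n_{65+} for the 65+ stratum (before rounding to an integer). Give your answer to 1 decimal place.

Neyman allocation: nₕ = n·NₕSₕ / Σⱼ NⱼSⱼ.
Σ NⱼSⱼ = 24175·382 + 11144·798 = 1.8127762 × 10^7.
n_{65+} = 1678·11144·798 / (1.8127762 × 10^7) = 823.2.

823.2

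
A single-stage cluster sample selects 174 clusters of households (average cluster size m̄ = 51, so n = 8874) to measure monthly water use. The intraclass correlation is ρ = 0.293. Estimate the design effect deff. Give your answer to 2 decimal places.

15.65

deff = 1 + (51 − 1)·0.293 = 1 + 14.65 = 15.65.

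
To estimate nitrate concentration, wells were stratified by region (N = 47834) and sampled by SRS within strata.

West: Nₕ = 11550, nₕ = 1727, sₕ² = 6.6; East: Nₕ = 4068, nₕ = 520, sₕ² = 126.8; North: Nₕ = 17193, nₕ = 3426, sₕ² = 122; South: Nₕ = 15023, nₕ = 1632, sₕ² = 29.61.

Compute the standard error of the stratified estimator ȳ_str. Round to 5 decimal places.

Var(ȳ_str) = Σₕ Wₕ²(1 − fₕ)sₕ²/nₕ with Wₕ = Nₕ/N, N = 47834.
West: Wₕ = 0.24146005; term = 0.24146005²·(1 − 0.14952381)·6.6/1727 = 1.8949787 × 10^-4.
East: Wₕ = 0.08504411; term = 0.08504411²·(1 − 0.12782694)·126.8/520 = 0.0015381797.
North: Wₕ = 0.35943053; term = 0.35943053²·(1 − 0.19926714)·122/3426 = 0.0036837492.
South: Wₕ = 0.31406531; term = 0.31406531²·(1 − 0.10863343)·29.61/1632 = 0.0015951978.
Sum = 0.0070066246.
SE = √(0.0070066246) = 0.08371.

0.08371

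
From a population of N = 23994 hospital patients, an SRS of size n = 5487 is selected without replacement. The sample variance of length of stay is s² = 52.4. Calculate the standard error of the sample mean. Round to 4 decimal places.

0.0858

Under SRS without replacement, Var(ȳ) = (1 − f)·s²/n with f = n/N = 5487/23994 = 0.22868217.
Var(ȳ) = (1 − 0.22868217)·52.4/5487 = 0.77131783·0.0095498451 = 0.0073659658.
SE(ȳ) = √(0.0073659658) = 0.0858.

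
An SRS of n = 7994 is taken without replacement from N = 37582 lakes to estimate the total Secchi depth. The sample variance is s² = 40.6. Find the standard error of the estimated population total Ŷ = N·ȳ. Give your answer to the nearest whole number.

Var(Ŷ) = N²·Var(ȳ) = N²·(1 − n/N)·s²/n.
f = 7994/37582 = 0.21270821; Var(ȳ) = 0.78729179·40.6/7994 = 0.0039985047.
Var(Ŷ) = 37582² · 0.0039985047 = 5.6475149 × 10^6.
SE(Ŷ) = √(5.6475149 × 10^6) = 2376.

2376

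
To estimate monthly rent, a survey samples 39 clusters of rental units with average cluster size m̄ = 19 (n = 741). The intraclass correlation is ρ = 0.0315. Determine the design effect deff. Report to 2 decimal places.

1.57

deff = 1 + (19 − 1)·0.0315 = 1 + 0.567 = 1.567.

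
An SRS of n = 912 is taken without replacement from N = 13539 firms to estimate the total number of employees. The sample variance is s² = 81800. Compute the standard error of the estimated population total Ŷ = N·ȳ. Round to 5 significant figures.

123830

Var(Ŷ) = N²·Var(ȳ) = N²·(1 − n/N)·s²/n.
f = 912/13539 = 0.06736096; Var(ȳ) = 0.93263904·81800/912 = 83.651177.
Var(Ŷ) = 13539² · 83.651177 = 1.5333639 × 10^10.
SE(Ŷ) = √(1.5333639 × 10^10) = 123830.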